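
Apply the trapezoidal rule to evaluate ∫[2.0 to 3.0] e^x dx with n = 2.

f(x) = e^x
a = 2.0, b = 3.0, n = 2
h = (b - a)/n = 0.500000

Trapezoidal rule: (h/2)[f(x₀) + 2f(x₁) + 2f(x₂) + ... + f(xₙ)]

x_0 = 2.0000, f(x_0) = 7.389056, coefficient = 1
x_1 = 2.5000, f(x_1) = 12.182494, coefficient = 2
x_2 = 3.0000, f(x_2) = 20.085537, coefficient = 1

I ≈ (0.500000/2) × 51.839581 = 12.959895
Exact value: 12.696481
Error: 0.263414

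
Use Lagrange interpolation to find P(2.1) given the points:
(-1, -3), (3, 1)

Lagrange interpolation formula:
P(x) = Σ yᵢ × Lᵢ(x)
where Lᵢ(x) = Π_{j≠i} (x - xⱼ)/(xᵢ - xⱼ)

L_0(2.1) = (2.1 - 3)/(-1 - 3) = 0.225000
L_1(2.1) = (2.1 - (-1))/(3 - (-1)) = 0.775000

P(2.1) = (-3)×L_0(2.1) + 1×L_1(2.1)
P(2.1) = 0.100000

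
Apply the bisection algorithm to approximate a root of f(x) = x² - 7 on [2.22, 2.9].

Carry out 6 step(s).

f(x) = x² - 7
Initial interval: [2.22, 2.9]

Iteration 1:
  c_1 = (2.220000 + 2.900000)/2 = 2.560000
  f(c_1) = f(2.560000) = -0.446400
  f(a) × f(c) ≥ 0, new interval: [2.560000, 2.900000]
Iteration 2:
  c_2 = (2.560000 + 2.900000)/2 = 2.730000
  f(c_2) = f(2.730000) = 0.452900
  f(a) × f(c) < 0, new interval: [2.560000, 2.730000]
Iteration 3:
  c_3 = (2.560000 + 2.730000)/2 = 2.645000
  f(c_3) = f(2.645000) = -0.003975
  f(a) × f(c) ≥ 0, new interval: [2.645000, 2.730000]
Iteration 4:
  c_4 = (2.645000 + 2.730000)/2 = 2.687500
  f(c_4) = f(2.687500) = 0.222656
  f(a) × f(c) < 0, new interval: [2.645000, 2.687500]
Iteration 5:
  c_5 = (2.645000 + 2.687500)/2 = 2.666250
  f(c_5) = f(2.666250) = 0.108889
  f(a) × f(c) < 0, new interval: [2.645000, 2.666250]
Iteration 6:
  c_6 = (2.645000 + 2.666250)/2 = 2.655625
  f(c_6) = f(2.655625) = 0.052344
  f(a) × f(c) < 0, new interval: [2.645000, 2.655625]

After 6 iteration(s), the approximation is c_6 = 2.655625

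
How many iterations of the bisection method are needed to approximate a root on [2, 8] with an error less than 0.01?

We need (b-a)/2^n ≤ 0.01
(8 - 2)/2^n ≤ 0.01
6/2^n ≤ 0.01
2^n ≥ 600
n ≥ log₂(600) = 9.23
n ≥ 10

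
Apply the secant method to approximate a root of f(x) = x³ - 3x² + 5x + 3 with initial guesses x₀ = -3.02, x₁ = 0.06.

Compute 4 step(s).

f(x) = x³ - 3x² + 5x + 3
x₀ = -3.02, x₁ = 0.06

Secant formula: x_{n+1} = x_n - f(x_n)(x_n - x_{n-1})/(f(x_n) - f(x_{n-1}))

Iteration 1:
  f(-3.020000) = -67.004808
  f(0.060000) = 3.289416
  x_2 = 0.060000 - 3.289416×(0.060000 - (-3.020000))/(3.289416 - (-67.004808))
       = -0.084129
Iteration 2:
  f(0.060000) = 3.289416
  f(-0.084129) = 2.557529
  x_3 = -0.084129 - 2.557529×(-0.084129 - 0.060000)/(2.557529 - 3.289416)
       = -0.587776
Iteration 3:
  f(-0.084129) = 2.557529
  f(-0.587776) = -1.178386
  x_4 = -0.587776 - (-1.178386)×(-0.587776 - (-0.084129))/(-1.178386 - 2.557529)
       = -0.428915
Iteration 4:
  f(-0.587776) = -1.178386
  f(-0.428915) = 0.224615
  x_5 = -0.428915 - 0.224615×(-0.428915 - (-0.587776))/(0.224615 - (-1.178386))
       = -0.454348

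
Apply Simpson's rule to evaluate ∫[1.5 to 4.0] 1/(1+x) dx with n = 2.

f(x) = 1/(1+x)
a = 1.5, b = 4.0, n = 2
h = (b - a)/n = 1.250000

Simpson's rule: (h/3)[f(x₀) + 4f(x₁) + 2f(x₂) + ... + f(xₙ)]

x_0 = 1.5000, f(x_0) = 0.400000, coefficient = 1
x_1 = 2.7500, f(x_1) = 0.266667, coefficient = 4
x_2 = 4.0000, f(x_2) = 0.200000, coefficient = 1

I ≈ (1.250000/3) × 1.666667 = 0.694444
Exact value: 0.693147
Error: 0.001297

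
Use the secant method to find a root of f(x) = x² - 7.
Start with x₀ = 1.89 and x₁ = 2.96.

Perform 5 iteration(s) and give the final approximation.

f(x) = x² - 7
x₀ = 1.89, x₁ = 2.96

Secant formula: x_{n+1} = x_n - f(x_n)(x_n - x_{n-1})/(f(x_n) - f(x_{n-1}))

Iteration 1:
  f(1.890000) = -3.427900
  f(2.960000) = 1.761600
  x_2 = 2.960000 - 1.761600×(2.960000 - 1.890000)/(1.761600 - (-3.427900))
       = 2.596784
Iteration 2:
  f(2.960000) = 1.761600
  f(2.596784) = -0.256715
  x_3 = 2.596784 - (-0.256715)×(2.596784 - 2.960000)/(-0.256715 - 1.761600)
       = 2.642982
Iteration 3:
  f(2.596784) = -0.256715
  f(2.642982) = -0.014646
  x_4 = 2.642982 - (-0.014646)×(2.642982 - 2.596784)/(-0.014646 - (-0.256715))
       = 2.645777
Iteration 4:
  f(2.642982) = -0.014646
  f(2.645777) = 0.000137
  x_5 = 2.645777 - 0.000137×(2.645777 - 2.642982)/(0.000137 - (-0.014646))
       = 2.645751
Iteration 5:
  f(2.645777) = 0.000137
  f(2.645751) = 0.000000
  x_6 = 2.645751 - 0.000000×(2.645751 - 2.645777)/(0.000000 - 0.000137)
       = 2.645751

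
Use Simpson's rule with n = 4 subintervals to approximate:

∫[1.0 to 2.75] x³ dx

f(x) = x³
a = 1.0, b = 2.75, n = 4
h = (b - a)/n = 0.437500

Simpson's rule: (h/3)[f(x₀) + 4f(x₁) + 2f(x₂) + ... + f(xₙ)]

x_0 = 1.0000, f(x_0) = 1.000000, coefficient = 1
x_1 = 1.4375, f(x_1) = 2.970459, coefficient = 4
x_2 = 1.8750, f(x_2) = 6.591797, coefficient = 2
x_3 = 2.3125, f(x_3) = 12.366455, coefficient = 4
x_4 = 2.7500, f(x_4) = 20.796875, coefficient = 1

I ≈ (0.437500/3) × 96.328125 = 14.047852
Exact value: 14.047852
Error: 0.000000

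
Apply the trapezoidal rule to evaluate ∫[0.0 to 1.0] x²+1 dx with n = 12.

f(x) = x²+1
a = 0.0, b = 1.0, n = 12
h = (b - a)/n = 0.083333

Trapezoidal rule: (h/2)[f(x₀) + 2f(x₁) + 2f(x₂) + ... + f(xₙ)]

x_0 = 0.0000, f(x_0) = 1.000000, coefficient = 1
x_1 = 0.0833, f(x_1) = 1.006944, coefficient = 2
x_2 = 0.1667, f(x_2) = 1.027778, coefficient = 2
x_3 = 0.2500, f(x_3) = 1.062500, coefficient = 2
x_4 = 0.3333, f(x_4) = 1.111111, coefficient = 2
x_5 = 0.4167, f(x_5) = 1.173611, coefficient = 2
x_6 = 0.5000, f(x_6) = 1.250000, coefficient = 2
x_7 = 0.5833, f(x_7) = 1.340278, coefficient = 2
x_8 = 0.6667, f(x_8) = 1.444444, coefficient = 2
x_9 = 0.7500, f(x_9) = 1.562500, coefficient = 2
x_10 = 0.8333, f(x_10) = 1.694444, coefficient = 2
x_11 = 0.9167, f(x_11) = 1.840278, coefficient = 2
x_12 = 1.0000, f(x_12) = 2.000000, coefficient = 1

I ≈ (0.083333/2) × 32.027778 = 1.334491
Exact value: 1.333333
Error: 0.001157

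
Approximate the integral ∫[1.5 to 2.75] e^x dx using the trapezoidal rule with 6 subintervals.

f(x) = e^x
a = 1.5, b = 2.75, n = 6
h = (b - a)/n = 0.208333

Trapezoidal rule: (h/2)[f(x₀) + 2f(x₁) + 2f(x₂) + ... + f(xₙ)]

x_0 = 1.5000, f(x_0) = 4.481689, coefficient = 1
x_1 = 1.7083, f(x_1) = 5.519754, coefficient = 2
x_2 = 1.9167, f(x_2) = 6.798260, coefficient = 2
x_3 = 2.1250, f(x_3) = 8.372897, coefficient = 2
x_4 = 2.3333, f(x_4) = 10.312259, coefficient = 2
x_5 = 2.5417, f(x_5) = 12.700821, coefficient = 2
x_6 = 2.7500, f(x_6) = 15.642632, coefficient = 1

I ≈ (0.208333/2) × 107.532304 = 11.201282
Exact value: 11.160943
Error: 0.040339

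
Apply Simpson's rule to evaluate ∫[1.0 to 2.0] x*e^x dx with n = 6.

f(x) = x*e^x
a = 1.0, b = 2.0, n = 6
h = (b - a)/n = 0.166667

Simpson's rule: (h/3)[f(x₀) + 4f(x₁) + 2f(x₂) + ... + f(xₙ)]

x_0 = 1.0000, f(x_0) = 2.718282, coefficient = 1
x_1 = 1.1667, f(x_1) = 3.746482, coefficient = 4
x_2 = 1.3333, f(x_2) = 5.058224, coefficient = 2
x_3 = 1.5000, f(x_3) = 6.722534, coefficient = 4
x_4 = 1.6667, f(x_4) = 8.824150, coefficient = 2
x_5 = 1.8333, f(x_5) = 11.466952, coefficient = 4
x_6 = 2.0000, f(x_6) = 14.778112, coefficient = 1

I ≈ (0.166667/3) × 133.005013 = 7.389167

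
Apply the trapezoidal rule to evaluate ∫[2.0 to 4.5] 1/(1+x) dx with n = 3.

f(x) = 1/(1+x)
a = 2.0, b = 4.5, n = 3
h = (b - a)/n = 0.833333

Trapezoidal rule: (h/2)[f(x₀) + 2f(x₁) + 2f(x₂) + ... + f(xₙ)]

x_0 = 2.0000, f(x_0) = 0.333333, coefficient = 1
x_1 = 2.8333, f(x_1) = 0.260870, coefficient = 2
x_2 = 3.6667, f(x_2) = 0.214286, coefficient = 2
x_3 = 4.5000, f(x_3) = 0.181818, coefficient = 1

I ≈ (0.833333/2) × 1.465462 = 0.610609
Exact value: 0.606136
Error: 0.004473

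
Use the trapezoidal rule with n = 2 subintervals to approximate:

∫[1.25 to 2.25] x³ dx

f(x) = x³
a = 1.25, b = 2.25, n = 2
h = (b - a)/n = 0.500000

Trapezoidal rule: (h/2)[f(x₀) + 2f(x₁) + 2f(x₂) + ... + f(xₙ)]

x_0 = 1.2500, f(x_0) = 1.953125, coefficient = 1
x_1 = 1.7500, f(x_1) = 5.359375, coefficient = 2
x_2 = 2.2500, f(x_2) = 11.390625, coefficient = 1

I ≈ (0.500000/2) × 24.062500 = 6.015625
Exact value: 5.796875
Error: 0.218750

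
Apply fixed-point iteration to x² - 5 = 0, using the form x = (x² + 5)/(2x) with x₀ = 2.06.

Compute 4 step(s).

Equation: x² - 5 = 0
Fixed-point form: x = (x² + 5)/(2x)
x₀ = 2.06

x_1 = g(2.060000) = 2.243592
x_2 = g(2.243592) = 2.236081
x_3 = g(2.236081) = 2.236068
x_4 = g(2.236068) = 2.236068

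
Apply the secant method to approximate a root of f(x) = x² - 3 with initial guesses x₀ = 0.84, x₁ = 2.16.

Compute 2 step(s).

f(x) = x² - 3
x₀ = 0.84, x₁ = 2.16

Secant formula: x_{n+1} = x_n - f(x_n)(x_n - x_{n-1})/(f(x_n) - f(x_{n-1}))

Iteration 1:
  f(0.840000) = -2.294400
  f(2.160000) = 1.665600
  x_2 = 2.160000 - 1.665600×(2.160000 - 0.840000)/(1.665600 - (-2.294400))
       = 1.604800
Iteration 2:
  f(2.160000) = 1.665600
  f(1.604800) = -0.424617
  x_3 = 1.604800 - (-0.424617)×(1.604800 - 2.160000)/(-0.424617 - 1.665600)
       = 1.717586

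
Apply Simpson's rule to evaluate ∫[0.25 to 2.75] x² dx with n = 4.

f(x) = x²
a = 0.25, b = 2.75, n = 4
h = (b - a)/n = 0.625000

Simpson's rule: (h/3)[f(x₀) + 4f(x₁) + 2f(x₂) + ... + f(xₙ)]

x_0 = 0.2500, f(x_0) = 0.062500, coefficient = 1
x_1 = 0.8750, f(x_1) = 0.765625, coefficient = 4
x_2 = 1.5000, f(x_2) = 2.250000, coefficient = 2
x_3 = 2.1250, f(x_3) = 4.515625, coefficient = 4
x_4 = 2.7500, f(x_4) = 7.562500, coefficient = 1

I ≈ (0.625000/3) × 33.250000 = 6.927083
Exact value: 6.927083
Error: 0.000000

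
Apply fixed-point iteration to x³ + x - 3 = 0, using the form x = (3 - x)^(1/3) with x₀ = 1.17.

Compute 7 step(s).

Equation: x³ + x - 3 = 0
Fixed-point form: x = (3 - x)^(1/3)
x₀ = 1.17

x_1 = g(1.170000) = 1.223161
x_2 = g(1.223161) = 1.211200
x_3 = g(1.211200) = 1.213912
x_4 = g(1.213912) = 1.213298
x_5 = g(1.213298) = 1.213437
x_6 = g(1.213437) = 1.213406
x_7 = g(1.213406) = 1.213413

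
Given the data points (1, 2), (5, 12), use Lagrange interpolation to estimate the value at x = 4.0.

Lagrange interpolation formula:
P(x) = Σ yᵢ × Lᵢ(x)
where Lᵢ(x) = Π_{j≠i} (x - xⱼ)/(xᵢ - xⱼ)

L_0(4.0) = (4.0 - 5)/(1 - 5) = 0.250000
L_1(4.0) = (4.0 - 1)/(5 - 1) = 0.750000

P(4.0) = 2×L_0(4.0) + 12×L_1(4.0)
P(4.0) = 9.500000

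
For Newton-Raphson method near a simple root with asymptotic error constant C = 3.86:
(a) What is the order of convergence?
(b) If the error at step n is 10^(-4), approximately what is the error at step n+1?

(a) Newton-Raphson has quadratic (order 2) convergence near simple roots.
    This means |e_{n+1}| ≈ C|e_n|².

(b) With |e_n| = 10^(-4) and C = 3.86:
    |e_{n+1}| ≈ 3.86 × (10^(-4))² = 3.86 × 10^(-8)

(a) 2 (quadratic); (b) |e_{n+1}| ≈ 3.860e-08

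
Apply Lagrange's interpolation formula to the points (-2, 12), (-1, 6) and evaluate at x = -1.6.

Lagrange interpolation formula:
P(x) = Σ yᵢ × Lᵢ(x)
where Lᵢ(x) = Π_{j≠i} (x - xⱼ)/(xᵢ - xⱼ)

L_0(-1.6) = (-1.6 - (-1))/(-2 - (-1)) = 0.600000
L_1(-1.6) = (-1.6 - (-2))/(-1 - (-2)) = 0.400000

P(-1.6) = 12×L_0(-1.6) + 6×L_1(-1.6)
P(-1.6) = 9.600000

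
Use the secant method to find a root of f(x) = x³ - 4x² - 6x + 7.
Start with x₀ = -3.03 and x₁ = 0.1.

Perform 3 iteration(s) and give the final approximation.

f(x) = x³ - 4x² - 6x + 7
x₀ = -3.03, x₁ = 0.1

Secant formula: x_{n+1} = x_n - f(x_n)(x_n - x_{n-1})/(f(x_n) - f(x_{n-1}))

Iteration 1:
  f(-3.030000) = -39.361727
  f(0.100000) = 6.361000
  x_2 = 0.100000 - 6.361000×(0.100000 - (-3.030000))/(6.361000 - (-39.361727))
       = -0.335449
Iteration 2:
  f(0.100000) = 6.361000
  f(-0.335449) = 8.524844
  x_3 = -0.335449 - 8.524844×(-0.335449 - 0.100000)/(8.524844 - 6.361000)
       = 1.380080
Iteration 3:
  f(-0.335449) = 8.524844
  f(1.380080) = -6.270432
  x_4 = 1.380080 - (-6.270432)×(1.380080 - (-0.335449))/(-6.270432 - 8.524844)
       = 0.653016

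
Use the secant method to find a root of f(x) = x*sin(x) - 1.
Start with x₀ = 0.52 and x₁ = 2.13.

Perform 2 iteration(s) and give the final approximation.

f(x) = x*sin(x) - 1
x₀ = 0.52, x₁ = 2.13

Secant formula: x_{n+1} = x_n - f(x_n)(x_n - x_{n-1})/(f(x_n) - f(x_{n-1}))

Iteration 1:
  f(0.520000) = -0.741622
  f(2.130000) = 0.805554
  x_2 = 2.130000 - 0.805554×(2.130000 - 0.520000)/(0.805554 - (-0.741622))
       = 1.291736
Iteration 2:
  f(2.130000) = 0.805554
  f(1.291736) = 0.241765
  x_3 = 1.291736 - 0.241765×(1.291736 - 2.130000)/(0.241765 - 0.805554)
       = 0.932270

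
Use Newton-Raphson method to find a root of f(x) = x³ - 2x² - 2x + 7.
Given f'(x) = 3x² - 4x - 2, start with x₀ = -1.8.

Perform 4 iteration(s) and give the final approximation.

f(x) = x³ - 2x² - 2x + 7
f'(x) = 3x² - 4x - 2
x₀ = -1.8

Newton-Raphson formula: x_{n+1} = x_n - f(x_n)/f'(x_n)

Iteration 1:
  f(-1.800000) = -1.712000
  f'(-1.800000) = 14.920000
  x_1 = -1.800000 - (-1.712000)/14.920000 = -1.685255
Iteration 2:
  f(-1.685255) = -0.095921
  f'(-1.685255) = 13.261269
  x_2 = -1.685255 - (-0.095921)/13.261269 = -1.678022
Iteration 3:
  f(-1.678022) = -0.000369
  f'(-1.678022) = 13.159355
  x_3 = -1.678022 - (-0.000369)/13.159355 = -1.677993
Iteration 4:
  f(-1.677993) = 0.000000
  f'(-1.677993) = 13.158960
  x_4 = -1.677993 - 0.000000/13.158960 = -1.677993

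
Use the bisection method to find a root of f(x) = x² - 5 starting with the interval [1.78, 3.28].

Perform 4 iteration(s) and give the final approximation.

f(x) = x² - 5
Initial interval: [1.78, 3.28]

Iteration 1:
  c_1 = (1.780000 + 3.280000)/2 = 2.530000
  f(c_1) = f(2.530000) = 1.400900
  f(a) × f(c) < 0, new interval: [1.780000, 2.530000]
Iteration 2:
  c_2 = (1.780000 + 2.530000)/2 = 2.155000
  f(c_2) = f(2.155000) = -0.355975
  f(a) × f(c) ≥ 0, new interval: [2.155000, 2.530000]
Iteration 3:
  c_3 = (2.155000 + 2.530000)/2 = 2.342500
  f(c_3) = f(2.342500) = 0.487306
  f(a) × f(c) < 0, new interval: [2.155000, 2.342500]
Iteration 4:
  c_4 = (2.155000 + 2.342500)/2 = 2.248750
  f(c_4) = f(2.248750) = 0.056877
  f(a) × f(c) < 0, new interval: [2.155000, 2.248750]

After 4 iteration(s), the approximation is c_4 = 2.248750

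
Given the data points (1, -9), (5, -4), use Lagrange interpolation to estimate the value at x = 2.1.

Lagrange interpolation formula:
P(x) = Σ yᵢ × Lᵢ(x)
where Lᵢ(x) = Π_{j≠i} (x - xⱼ)/(xᵢ - xⱼ)

L_0(2.1) = (2.1 - 5)/(1 - 5) = 0.725000
L_1(2.1) = (2.1 - 1)/(5 - 1) = 0.275000

P(2.1) = (-9)×L_0(2.1) + (-4)×L_1(2.1)
P(2.1) = -7.625000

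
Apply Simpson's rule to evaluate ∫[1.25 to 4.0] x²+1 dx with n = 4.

f(x) = x²+1
a = 1.25, b = 4.0, n = 4
h = (b - a)/n = 0.687500

Simpson's rule: (h/3)[f(x₀) + 4f(x₁) + 2f(x₂) + ... + f(xₙ)]

x_0 = 1.2500, f(x_0) = 2.562500, coefficient = 1
x_1 = 1.9375, f(x_1) = 4.753906, coefficient = 4
x_2 = 2.6250, f(x_2) = 7.890625, coefficient = 2
x_3 = 3.3125, f(x_3) = 11.972656, coefficient = 4
x_4 = 4.0000, f(x_4) = 17.000000, coefficient = 1

I ≈ (0.687500/3) × 102.250000 = 23.432292
Exact value: 23.432292
Error: 0.000000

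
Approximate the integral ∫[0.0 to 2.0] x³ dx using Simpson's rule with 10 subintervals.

f(x) = x³
a = 0.0, b = 2.0, n = 10
h = (b - a)/n = 0.200000

Simpson's rule: (h/3)[f(x₀) + 4f(x₁) + 2f(x₂) + ... + f(xₙ)]

x_0 = 0.0000, f(x_0) = 0.000000, coefficient = 1
x_1 = 0.2000, f(x_1) = 0.008000, coefficient = 4
x_2 = 0.4000, f(x_2) = 0.064000, coefficient = 2
x_3 = 0.6000, f(x_3) = 0.216000, coefficient = 4
x_4 = 0.8000, f(x_4) = 0.512000, coefficient = 2
x_5 = 1.0000, f(x_5) = 1.000000, coefficient = 4
x_6 = 1.2000, f(x_6) = 1.728000, coefficient = 2
x_7 = 1.4000, f(x_7) = 2.744000, coefficient = 4
x_8 = 1.6000, f(x_8) = 4.096000, coefficient = 2
x_9 = 1.8000, f(x_9) = 5.832000, coefficient = 4
x_10 = 2.0000, f(x_10) = 8.000000, coefficient = 1

I ≈ (0.200000/3) × 60.000000 = 4.000000
Exact value: 4.000000
Error: 0.000000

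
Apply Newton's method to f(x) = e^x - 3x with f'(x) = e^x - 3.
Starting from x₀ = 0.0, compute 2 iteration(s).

f(x) = e^x - 3x
f'(x) = e^x - 3
x₀ = 0.0

Newton-Raphson formula: x_{n+1} = x_n - f(x_n)/f'(x_n)

Iteration 1:
  f(0.000000) = 1.000000
  f'(0.000000) = -2.000000
  x_1 = 0.000000 - 1.000000/(-2.000000) = 0.500000
Iteration 2:
  f(0.500000) = 0.148721
  f'(0.500000) = -1.351279
  x_2 = 0.500000 - 0.148721/(-1.351279) = 0.610060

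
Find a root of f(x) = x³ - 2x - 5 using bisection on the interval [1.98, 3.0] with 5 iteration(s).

f(x) = x³ - 2x - 5
Initial interval: [1.98, 3.0]

Iteration 1:
  c_1 = (1.980000 + 3.000000)/2 = 2.490000
  f(c_1) = f(2.490000) = 5.458249
  f(a) × f(c) < 0, new interval: [1.980000, 2.490000]
Iteration 2:
  c_2 = (1.980000 + 2.490000)/2 = 2.235000
  f(c_2) = f(2.235000) = 1.694328
  f(a) × f(c) < 0, new interval: [1.980000, 2.235000]
Iteration 3:
  c_3 = (1.980000 + 2.235000)/2 = 2.107500
  f(c_3) = f(2.107500) = 0.145580
  f(a) × f(c) < 0, new interval: [1.980000, 2.107500]
Iteration 4:
  c_4 = (1.980000 + 2.107500)/2 = 2.043750
  f(c_4) = f(2.043750) = -0.550932
  f(a) × f(c) ≥ 0, new interval: [2.043750, 2.107500]
Iteration 5:
  c_5 = (2.043750 + 2.107500)/2 = 2.075625
  f(c_5) = f(2.075625) = -0.209003
  f(a) × f(c) ≥ 0, new interval: [2.075625, 2.107500]

After 5 iteration(s), the approximation is c_5 = 2.075625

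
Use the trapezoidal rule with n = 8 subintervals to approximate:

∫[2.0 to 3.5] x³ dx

f(x) = x³
a = 2.0, b = 3.5, n = 8
h = (b - a)/n = 0.187500

Trapezoidal rule: (h/2)[f(x₀) + 2f(x₁) + 2f(x₂) + ... + f(xₙ)]

x_0 = 2.0000, f(x_0) = 8.000000, coefficient = 1
x_1 = 2.1875, f(x_1) = 10.467529, coefficient = 2
x_2 = 2.3750, f(x_2) = 13.396484, coefficient = 2
x_3 = 2.5625, f(x_3) = 16.826416, coefficient = 2
x_4 = 2.7500, f(x_4) = 20.796875, coefficient = 2
x_5 = 2.9375, f(x_5) = 25.347412, coefficient = 2
x_6 = 3.1250, f(x_6) = 30.517578, coefficient = 2
x_7 = 3.3125, f(x_7) = 36.346924, coefficient = 2
x_8 = 3.5000, f(x_8) = 42.875000, coefficient = 1

I ≈ (0.187500/2) × 358.273438 = 33.588135
Exact value: 33.515625
Error: 0.072510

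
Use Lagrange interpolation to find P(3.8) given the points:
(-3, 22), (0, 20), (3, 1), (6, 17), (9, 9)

Lagrange interpolation formula:
P(x) = Σ yᵢ × Lᵢ(x)
where Lᵢ(x) = Π_{j≠i} (x - xⱼ)/(xᵢ - xⱼ)

L_0(3.8) = (3.8 - 0)/(-3 - 0) × (3.8 - 3)/(-3 - 3) × (3.8 - 6)/(-3 - 6) × (3.8 - 9)/(-3 - 9) = 0.017890
L_1(3.8) = (3.8 - (-3))/(0 - (-3)) × (3.8 - 3)/(0 - 3) × (3.8 - 6)/(0 - 6) × (3.8 - 9)/(0 - 9) = -0.128053
L_2(3.8) = (3.8 - (-3))/(3 - (-3)) × (3.8 - 0)/(3 - 0) × (3.8 - 6)/(3 - 6) × (3.8 - 9)/(3 - 9) = 0.912375
L_3(3.8) = (3.8 - (-3))/(6 - (-3)) × (3.8 - 0)/(6 - 0) × (3.8 - 3)/(6 - 3) × (3.8 - 9)/(6 - 9) = 0.221182
L_4(3.8) = (3.8 - (-3))/(9 - (-3)) × (3.8 - 0)/(9 - 0) × (3.8 - 3)/(9 - 3) × (3.8 - 6)/(9 - 6) = -0.023394

P(3.8) = 22×L_0(3.8) + 20×L_1(3.8) + 1×L_2(3.8) + 17×L_3(3.8) + 9×L_4(3.8)
P(3.8) = 2.294440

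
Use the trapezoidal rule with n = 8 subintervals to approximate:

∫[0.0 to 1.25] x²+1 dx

f(x) = x²+1
a = 0.0, b = 1.25, n = 8
h = (b - a)/n = 0.156250

Trapezoidal rule: (h/2)[f(x₀) + 2f(x₁) + 2f(x₂) + ... + f(xₙ)]

x_0 = 0.0000, f(x_0) = 1.000000, coefficient = 1
x_1 = 0.1562, f(x_1) = 1.024414, coefficient = 2
x_2 = 0.3125, f(x_2) = 1.097656, coefficient = 2
x_3 = 0.4688, f(x_3) = 1.219727, coefficient = 2
x_4 = 0.6250, f(x_4) = 1.390625, coefficient = 2
x_5 = 0.7812, f(x_5) = 1.610352, coefficient = 2
x_6 = 0.9375, f(x_6) = 1.878906, coefficient = 2
x_7 = 1.0938, f(x_7) = 2.196289, coefficient = 2
x_8 = 1.2500, f(x_8) = 2.562500, coefficient = 1

I ≈ (0.156250/2) × 24.398438 = 1.906128
Exact value: 1.901042
Error: 0.005086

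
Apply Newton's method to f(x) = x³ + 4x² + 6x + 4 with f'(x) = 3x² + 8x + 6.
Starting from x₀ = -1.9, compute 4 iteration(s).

f(x) = x³ + 4x² + 6x + 4
f'(x) = 3x² + 8x + 6
x₀ = -1.9

Newton-Raphson formula: x_{n+1} = x_n - f(x_n)/f'(x_n)

Iteration 1:
  f(-1.900000) = 0.181000
  f'(-1.900000) = 1.630000
  x_1 = -1.900000 - 0.181000/1.630000 = -2.011043
Iteration 2:
  f(-2.011043) = -0.022331
  f'(-2.011043) = 2.044538
  x_2 = -2.011043 - (-0.022331)/2.044538 = -2.000121
Iteration 3:
  f(-2.000121) = -0.000241
  f'(-2.000121) = 2.000482
  x_3 = -2.000121 - (-0.000241)/2.000482 = -2.000000
Iteration 4:
  f(-2.000000) = 0.000000
  f'(-2.000000) = 2.000000
  x_4 = -2.000000 - 0.000000/2.000000 = -2.000000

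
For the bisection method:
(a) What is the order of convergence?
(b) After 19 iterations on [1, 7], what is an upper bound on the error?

(a) Bisection has linear (order 1) convergence; the error is halved each step.

(b) Error bound = (b-a)/2^n = (7 - 1)/2^{19}
    = 6/2^{19}

(a) 1 (linear); (b) error ≤ 1.14e-05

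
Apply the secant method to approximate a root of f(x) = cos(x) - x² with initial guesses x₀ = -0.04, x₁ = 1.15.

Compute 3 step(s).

f(x) = cos(x) - x²
x₀ = -0.04, x₁ = 1.15

Secant formula: x_{n+1} = x_n - f(x_n)(x_n - x_{n-1})/(f(x_n) - f(x_{n-1}))

Iteration 1:
  f(-0.040000) = 0.997600
  f(1.150000) = -0.914013
  x_2 = 1.150000 - (-0.914013)×(1.150000 - (-0.040000))/(-0.914013 - 0.997600)
       = 0.581017
Iteration 2:
  f(1.150000) = -0.914013
  f(0.581017) = 0.498324
  x_3 = 0.581017 - 0.498324×(0.581017 - 1.150000)/(0.498324 - (-0.914013))
       = 0.781775
Iteration 3:
  f(0.581017) = 0.498324
  f(0.781775) = 0.098492
  x_4 = 0.781775 - 0.098492×(0.781775 - 0.581017)/(0.098492 - 0.498324)
       = 0.831228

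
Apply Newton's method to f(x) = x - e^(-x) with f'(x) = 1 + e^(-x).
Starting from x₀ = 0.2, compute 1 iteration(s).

f(x) = x - e^(-x)
f'(x) = 1 + e^(-x)
x₀ = 0.2

Newton-Raphson formula: x_{n+1} = x_n - f(x_n)/f'(x_n)

Iteration 1:
  f(0.200000) = -0.618731
  f'(0.200000) = 1.818731
  x_1 = 0.200000 - (-0.618731)/1.818731 = 0.540199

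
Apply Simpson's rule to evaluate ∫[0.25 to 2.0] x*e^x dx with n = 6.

f(x) = x*e^x
a = 0.25, b = 2.0, n = 6
h = (b - a)/n = 0.291667

Simpson's rule: (h/3)[f(x₀) + 4f(x₁) + 2f(x₂) + ... + f(xₙ)]

x_0 = 0.2500, f(x_0) = 0.321006, coefficient = 1
x_1 = 0.5417, f(x_1) = 0.931054, coefficient = 4
x_2 = 0.8333, f(x_2) = 1.917480, coefficient = 2
x_3 = 1.1250, f(x_3) = 3.465244, coefficient = 4
x_4 = 1.4167, f(x_4) = 5.841417, coefficient = 2
x_5 = 1.7083, f(x_5) = 9.429580, coefficient = 4
x_6 = 2.0000, f(x_6) = 14.778112, coefficient = 1

I ≈ (0.291667/3) × 85.920425 = 8.353375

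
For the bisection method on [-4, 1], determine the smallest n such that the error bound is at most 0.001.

We need (b-a)/2^n ≤ 0.001
(1 - (-4))/2^n ≤ 0.001
5/2^n ≤ 0.001
2^n ≥ 5000
n ≥ log₂(5000) = 12.29
n ≥ 13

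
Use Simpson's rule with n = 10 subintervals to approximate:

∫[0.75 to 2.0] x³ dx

f(x) = x³
a = 0.75, b = 2.0, n = 10
h = (b - a)/n = 0.125000

Simpson's rule: (h/3)[f(x₀) + 4f(x₁) + 2f(x₂) + ... + f(xₙ)]

x_0 = 0.7500, f(x_0) = 0.421875, coefficient = 1
x_1 = 0.8750, f(x_1) = 0.669922, coefficient = 4
x_2 = 1.0000, f(x_2) = 1.000000, coefficient = 2
x_3 = 1.1250, f(x_3) = 1.423828, coefficient = 4
x_4 = 1.2500, f(x_4) = 1.953125, coefficient = 2
x_5 = 1.3750, f(x_5) = 2.599609, coefficient = 4
x_6 = 1.5000, f(x_6) = 3.375000, coefficient = 2
x_7 = 1.6250, f(x_7) = 4.291016, coefficient = 4
x_8 = 1.7500, f(x_8) = 5.359375, coefficient = 2
x_9 = 1.8750, f(x_9) = 6.591797, coefficient = 4
x_10 = 2.0000, f(x_10) = 8.000000, coefficient = 1

I ≈ (0.125000/3) × 94.101562 = 3.920898
Exact value: 3.920898
Error: 0.000000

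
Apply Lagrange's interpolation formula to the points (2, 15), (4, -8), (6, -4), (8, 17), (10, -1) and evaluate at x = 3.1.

Lagrange interpolation formula:
P(x) = Σ yᵢ × Lᵢ(x)
where Lᵢ(x) = Π_{j≠i} (x - xⱼ)/(xᵢ - xⱼ)

L_0(3.1) = (3.1 - 4)/(2 - 4) × (3.1 - 6)/(2 - 6) × (3.1 - 8)/(2 - 8) × (3.1 - 10)/(2 - 10) = 0.229802
L_1(3.1) = (3.1 - 2)/(4 - 2) × (3.1 - 6)/(4 - 6) × (3.1 - 8)/(4 - 8) × (3.1 - 10)/(4 - 10) = 1.123478
L_2(3.1) = (3.1 - 2)/(6 - 2) × (3.1 - 4)/(6 - 4) × (3.1 - 8)/(6 - 8) × (3.1 - 10)/(6 - 10) = -0.522998
L_3(3.1) = (3.1 - 2)/(8 - 2) × (3.1 - 4)/(8 - 4) × (3.1 - 6)/(8 - 6) × (3.1 - 10)/(8 - 10) = 0.206353
L_4(3.1) = (3.1 - 2)/(10 - 2) × (3.1 - 4)/(10 - 4) × (3.1 - 6)/(10 - 6) × (3.1 - 8)/(10 - 8) = -0.036635

P(3.1) = 15×L_0(3.1) + (-8)×L_1(3.1) + (-4)×L_2(3.1) + 17×L_3(3.1) + (-1)×L_4(3.1)
P(3.1) = 0.095842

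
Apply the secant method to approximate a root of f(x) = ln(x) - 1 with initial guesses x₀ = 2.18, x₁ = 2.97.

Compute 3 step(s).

f(x) = ln(x) - 1
x₀ = 2.18, x₁ = 2.97

Secant formula: x_{n+1} = x_n - f(x_n)(x_n - x_{n-1})/(f(x_n) - f(x_{n-1}))

Iteration 1:
  f(2.180000) = -0.220675
  f(2.970000) = 0.088562
  x_2 = 2.970000 - 0.088562×(2.970000 - 2.180000)/(0.088562 - (-0.220675))
       = 2.743753
Iteration 2:
  f(2.970000) = 0.088562
  f(2.743753) = 0.009327
  x_3 = 2.743753 - 0.009327×(2.743753 - 2.970000)/(0.009327 - 0.088562)
       = 2.717122
Iteration 3:
  f(2.743753) = 0.009327
  f(2.717122) = -0.000427
  x_4 = 2.717122 - (-0.000427)×(2.717122 - 2.743753)/(-0.000427 - 0.009327)
       = 2.718287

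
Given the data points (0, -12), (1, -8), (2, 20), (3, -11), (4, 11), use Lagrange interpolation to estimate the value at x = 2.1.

Lagrange interpolation formula:
P(x) = Σ yᵢ × Lᵢ(x)
where Lᵢ(x) = Π_{j≠i} (x - xⱼ)/(xᵢ - xⱼ)

L_0(2.1) = (2.1 - 1)/(0 - 1) × (2.1 - 2)/(0 - 2) × (2.1 - 3)/(0 - 3) × (2.1 - 4)/(0 - 4) = 0.007838
L_1(2.1) = (2.1 - 0)/(1 - 0) × (2.1 - 2)/(1 - 2) × (2.1 - 3)/(1 - 3) × (2.1 - 4)/(1 - 4) = -0.059850
L_2(2.1) = (2.1 - 0)/(2 - 0) × (2.1 - 1)/(2 - 1) × (2.1 - 3)/(2 - 3) × (2.1 - 4)/(2 - 4) = 0.987525
L_3(2.1) = (2.1 - 0)/(3 - 0) × (2.1 - 1)/(3 - 1) × (2.1 - 2)/(3 - 2) × (2.1 - 4)/(3 - 4) = 0.073150
L_4(2.1) = (2.1 - 0)/(4 - 0) × (2.1 - 1)/(4 - 1) × (2.1 - 2)/(4 - 2) × (2.1 - 3)/(4 - 3) = -0.008663

P(2.1) = (-12)×L_0(2.1) + (-8)×L_1(2.1) + 20×L_2(2.1) + (-11)×L_3(2.1) + 11×L_4(2.1)
P(2.1) = 19.235312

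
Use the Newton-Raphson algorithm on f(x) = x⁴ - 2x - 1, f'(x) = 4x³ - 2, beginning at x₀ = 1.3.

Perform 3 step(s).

f(x) = x⁴ - 2x - 1
f'(x) = 4x³ - 2
x₀ = 1.3

Newton-Raphson formula: x_{n+1} = x_n - f(x_n)/f'(x_n)

Iteration 1:
  f(1.300000) = -0.743900
  f'(1.300000) = 6.788000
  x_1 = 1.300000 - (-0.743900)/6.788000 = 1.409590
Iteration 2:
  f(1.409590) = 0.128771
  f'(1.409590) = 9.203116
  x_2 = 1.409590 - 0.128771/9.203116 = 1.395598
Iteration 3:
  f(1.395598) = 0.002319
  f'(1.395598) = 8.872799
  x_3 = 1.395598 - 0.002319/8.872799 = 1.395337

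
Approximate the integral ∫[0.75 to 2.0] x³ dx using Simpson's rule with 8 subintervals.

f(x) = x³
a = 0.75, b = 2.0, n = 8
h = (b - a)/n = 0.156250

Simpson's rule: (h/3)[f(x₀) + 4f(x₁) + 2f(x₂) + ... + f(xₙ)]

x_0 = 0.7500, f(x_0) = 0.421875, coefficient = 1
x_1 = 0.9062, f(x_1) = 0.744293, coefficient = 4
x_2 = 1.0625, f(x_2) = 1.199463, coefficient = 2
x_3 = 1.2188, f(x_3) = 1.810272, coefficient = 4
x_4 = 1.3750, f(x_4) = 2.599609, coefficient = 2
x_5 = 1.5312, f(x_5) = 3.590363, coefficient = 4
x_6 = 1.6875, f(x_6) = 4.805420, coefficient = 2
x_7 = 1.8438, f(x_7) = 6.267670, coefficient = 4
x_8 = 2.0000, f(x_8) = 8.000000, coefficient = 1

I ≈ (0.156250/3) × 75.281250 = 3.920898
Exact value: 3.920898
Error: 0.000000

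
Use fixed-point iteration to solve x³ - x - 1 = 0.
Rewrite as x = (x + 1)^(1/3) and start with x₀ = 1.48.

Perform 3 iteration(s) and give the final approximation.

Equation: x³ - x - 1 = 0
Fixed-point form: x = (x + 1)^(1/3)
x₀ = 1.48

x_1 = g(1.480000) = 1.353580
x_2 = g(1.353580) = 1.330178
x_3 = g(1.330178) = 1.325754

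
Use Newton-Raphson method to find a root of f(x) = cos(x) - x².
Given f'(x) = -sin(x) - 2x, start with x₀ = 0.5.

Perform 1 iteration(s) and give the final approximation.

f(x) = cos(x) - x²
f'(x) = -sin(x) - 2x
x₀ = 0.5

Newton-Raphson formula: x_{n+1} = x_n - f(x_n)/f'(x_n)

Iteration 1:
  f(0.500000) = 0.627583
  f'(0.500000) = -1.479426
  x_1 = 0.500000 - 0.627583/(-1.479426) = 0.924207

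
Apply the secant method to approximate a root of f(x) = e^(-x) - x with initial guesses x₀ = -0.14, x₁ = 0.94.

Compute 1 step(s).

f(x) = e^(-x) - x
x₀ = -0.14, x₁ = 0.94

Secant formula: x_{n+1} = x_n - f(x_n)(x_n - x_{n-1})/(f(x_n) - f(x_{n-1}))

Iteration 1:
  f(-0.140000) = 1.290274
  f(0.940000) = -0.549372
  x_2 = 0.940000 - (-0.549372)×(0.940000 - (-0.140000))/(-0.549372 - 1.290274)
       = 0.617480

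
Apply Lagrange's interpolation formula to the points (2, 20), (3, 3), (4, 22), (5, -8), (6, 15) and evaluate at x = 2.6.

Lagrange interpolation formula:
P(x) = Σ yᵢ × Lᵢ(x)
where Lᵢ(x) = Π_{j≠i} (x - xⱼ)/(xᵢ - xⱼ)

L_0(2.6) = (2.6 - 3)/(2 - 3) × (2.6 - 4)/(2 - 4) × (2.6 - 5)/(2 - 5) × (2.6 - 6)/(2 - 6) = 0.190400
L_1(2.6) = (2.6 - 2)/(3 - 2) × (2.6 - 4)/(3 - 4) × (2.6 - 5)/(3 - 5) × (2.6 - 6)/(3 - 6) = 1.142400
L_2(2.6) = (2.6 - 2)/(4 - 2) × (2.6 - 3)/(4 - 3) × (2.6 - 5)/(4 - 5) × (2.6 - 6)/(4 - 6) = -0.489600
L_3(2.6) = (2.6 - 2)/(5 - 2) × (2.6 - 3)/(5 - 3) × (2.6 - 4)/(5 - 4) × (2.6 - 6)/(5 - 6) = 0.190400
L_4(2.6) = (2.6 - 2)/(6 - 2) × (2.6 - 3)/(6 - 3) × (2.6 - 4)/(6 - 4) × (2.6 - 5)/(6 - 5) = -0.033600

P(2.6) = 20×L_0(2.6) + 3×L_1(2.6) + 22×L_2(2.6) + (-8)×L_3(2.6) + 15×L_4(2.6)
P(2.6) = -5.563200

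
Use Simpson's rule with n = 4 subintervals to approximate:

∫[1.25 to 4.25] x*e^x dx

f(x) = x*e^x
a = 1.25, b = 4.25, n = 4
h = (b - a)/n = 0.750000

Simpson's rule: (h/3)[f(x₀) + 4f(x₁) + 2f(x₂) + ... + f(xₙ)]

x_0 = 1.2500, f(x_0) = 4.362929, coefficient = 1
x_1 = 2.0000, f(x_1) = 14.778112, coefficient = 4
x_2 = 2.7500, f(x_2) = 43.017238, coefficient = 2
x_3 = 3.5000, f(x_3) = 115.904082, coefficient = 4
x_4 = 4.2500, f(x_4) = 297.948002, coefficient = 1

I ≈ (0.750000/3) × 911.074183 = 227.768546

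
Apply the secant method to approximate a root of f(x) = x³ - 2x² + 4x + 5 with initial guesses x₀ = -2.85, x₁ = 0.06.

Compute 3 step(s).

f(x) = x³ - 2x² + 4x + 5
x₀ = -2.85, x₁ = 0.06

Secant formula: x_{n+1} = x_n - f(x_n)(x_n - x_{n-1})/(f(x_n) - f(x_{n-1}))

Iteration 1:
  f(-2.850000) = -45.794125
  f(0.060000) = 5.233016
  x_2 = 0.060000 - 5.233016×(0.060000 - (-2.850000))/(5.233016 - (-45.794125))
       = -0.238431
Iteration 2:
  f(0.060000) = 5.233016
  f(-0.238431) = 3.919023
  x_3 = -0.238431 - 3.919023×(-0.238431 - 0.060000)/(3.919023 - 5.233016)
       = -1.128510
Iteration 3:
  f(-0.238431) = 3.919023
  f(-1.128510) = -3.498307
  x_4 = -1.128510 - (-3.498307)×(-1.128510 - (-0.238431))/(-3.498307 - 3.919023)
       = -0.708713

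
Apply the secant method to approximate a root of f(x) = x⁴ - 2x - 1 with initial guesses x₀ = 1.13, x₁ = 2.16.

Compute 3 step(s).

f(x) = x⁴ - 2x - 1
x₀ = 1.13, x₁ = 2.16

Secant formula: x_{n+1} = x_n - f(x_n)(x_n - x_{n-1})/(f(x_n) - f(x_{n-1}))

Iteration 1:
  f(1.130000) = -1.629526
  f(2.160000) = 16.447823
  x_2 = 2.160000 - 16.447823×(2.160000 - 1.130000)/(16.447823 - (-1.629526))
       = 1.222846
Iteration 2:
  f(2.160000) = 16.447823
  f(1.222846) = -1.209613
  x_3 = 1.222846 - (-1.209613)×(1.222846 - 2.160000)/(-1.209613 - 16.447823)
       = 1.287045
Iteration 3:
  f(1.222846) = -1.209613
  f(1.287045) = -0.830146
  x_4 = 1.287045 - (-0.830146)×(1.287045 - 1.222846)/(-0.830146 - (-1.209613))
       = 1.427492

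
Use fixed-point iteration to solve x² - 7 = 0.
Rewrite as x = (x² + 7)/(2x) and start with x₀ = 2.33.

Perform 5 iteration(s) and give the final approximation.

Equation: x² - 7 = 0
Fixed-point form: x = (x² + 7)/(2x)
x₀ = 2.33

x_1 = g(2.330000) = 2.667146
x_2 = g(2.667146) = 2.645837
x_3 = g(2.645837) = 2.645751
x_4 = g(2.645751) = 2.645751
x_5 = g(2.645751) = 2.645751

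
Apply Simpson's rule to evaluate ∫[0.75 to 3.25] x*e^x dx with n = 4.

f(x) = x*e^x
a = 0.75, b = 3.25, n = 4
h = (b - a)/n = 0.625000

Simpson's rule: (h/3)[f(x₀) + 4f(x₁) + 2f(x₂) + ... + f(xₙ)]

x_0 = 0.7500, f(x_0) = 1.587750, coefficient = 1
x_1 = 1.3750, f(x_1) = 5.438230, coefficient = 4
x_2 = 2.0000, f(x_2) = 14.778112, coefficient = 2
x_3 = 2.6250, f(x_3) = 36.237007, coefficient = 4
x_4 = 3.2500, f(x_4) = 83.818605, coefficient = 1

I ≈ (0.625000/3) × 281.663530 = 58.679902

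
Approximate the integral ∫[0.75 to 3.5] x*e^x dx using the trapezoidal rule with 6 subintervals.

f(x) = x*e^x
a = 0.75, b = 3.5, n = 6
h = (b - a)/n = 0.458333

Trapezoidal rule: (h/2)[f(x₀) + 2f(x₁) + 2f(x₂) + ... + f(xₙ)]

x_0 = 0.7500, f(x_0) = 1.587750, coefficient = 1
x_1 = 1.2083, f(x_1) = 4.045379, coefficient = 2
x_2 = 1.6667, f(x_2) = 8.824150, coefficient = 2
x_3 = 2.1250, f(x_3) = 17.792407, coefficient = 2
x_4 = 2.5833, f(x_4) = 34.206439, coefficient = 2
x_5 = 3.0417, f(x_5) = 63.692848, coefficient = 2
x_6 = 3.5000, f(x_6) = 115.904082, coefficient = 1

I ≈ (0.458333/2) × 374.614278 = 85.849105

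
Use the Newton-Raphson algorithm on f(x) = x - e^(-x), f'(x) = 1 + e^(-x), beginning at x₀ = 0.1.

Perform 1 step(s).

f(x) = x - e^(-x)
f'(x) = 1 + e^(-x)
x₀ = 0.1

Newton-Raphson formula: x_{n+1} = x_n - f(x_n)/f'(x_n)

Iteration 1:
  f(0.100000) = -0.804837
  f'(0.100000) = 1.904837
  x_1 = 0.100000 - (-0.804837)/1.904837 = 0.522523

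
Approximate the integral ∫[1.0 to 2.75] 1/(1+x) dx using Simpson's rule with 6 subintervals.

f(x) = 1/(1+x)
a = 1.0, b = 2.75, n = 6
h = (b - a)/n = 0.291667

Simpson's rule: (h/3)[f(x₀) + 4f(x₁) + 2f(x₂) + ... + f(xₙ)]

x_0 = 1.0000, f(x_0) = 0.500000, coefficient = 1
x_1 = 1.2917, f(x_1) = 0.436364, coefficient = 4
x_2 = 1.5833, f(x_2) = 0.387097, coefficient = 2
x_3 = 1.8750, f(x_3) = 0.347826, coefficient = 4
x_4 = 2.1667, f(x_4) = 0.315789, coefficient = 2
x_5 = 2.4583, f(x_5) = 0.289157, coefficient = 4
x_6 = 2.7500, f(x_6) = 0.266667, coefficient = 1

I ≈ (0.291667/3) × 6.465825 = 0.628622
Exact value: 0.628609
Error: 0.000013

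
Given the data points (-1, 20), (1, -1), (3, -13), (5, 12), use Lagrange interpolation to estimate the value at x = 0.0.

Lagrange interpolation formula:
P(x) = Σ yᵢ × Lᵢ(x)
where Lᵢ(x) = Π_{j≠i} (x - xⱼ)/(xᵢ - xⱼ)

L_0(0.0) = (0.0 - 1)/(-1 - 1) × (0.0 - 3)/(-1 - 3) × (0.0 - 5)/(-1 - 5) = 0.312500
L_1(0.0) = (0.0 - (-1))/(1 - (-1)) × (0.0 - 3)/(1 - 3) × (0.0 - 5)/(1 - 5) = 0.937500
L_2(0.0) = (0.0 - (-1))/(3 - (-1)) × (0.0 - 1)/(3 - 1) × (0.0 - 5)/(3 - 5) = -0.312500
L_3(0.0) = (0.0 - (-1))/(5 - (-1)) × (0.0 - 1)/(5 - 1) × (0.0 - 3)/(5 - 3) = 0.062500

P(0.0) = 20×L_0(0.0) + (-1)×L_1(0.0) + (-13)×L_2(0.0) + 12×L_3(0.0)
P(0.0) = 10.125000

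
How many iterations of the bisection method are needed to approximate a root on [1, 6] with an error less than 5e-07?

We need (b-a)/2^n ≤ 5e-07
(6 - 1)/2^n ≤ 5e-07
5/2^n ≤ 5e-07
2^n ≥ 10000000
n ≥ log₂(10000000) = 23.25
n ≥ 24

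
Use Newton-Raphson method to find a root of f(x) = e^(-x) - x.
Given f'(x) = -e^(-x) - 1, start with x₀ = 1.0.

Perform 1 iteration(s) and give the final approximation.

f(x) = e^(-x) - x
f'(x) = -e^(-x) - 1
x₀ = 1.0

Newton-Raphson formula: x_{n+1} = x_n - f(x_n)/f'(x_n)

Iteration 1:
  f(1.000000) = -0.632121
  f'(1.000000) = -1.367879
  x_1 = 1.000000 - (-0.632121)/(-1.367879) = 0.537883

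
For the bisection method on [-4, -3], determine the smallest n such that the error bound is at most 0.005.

We need (b-a)/2^n ≤ 0.005
(-3 - (-4))/2^n ≤ 0.005
1/2^n ≤ 0.005
2^n ≥ 200
n ≥ log₂(200) = 7.64
n ≥ 8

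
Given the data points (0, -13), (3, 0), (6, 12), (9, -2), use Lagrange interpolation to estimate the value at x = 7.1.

Lagrange interpolation formula:
P(x) = Σ yᵢ × Lᵢ(x)
where Lᵢ(x) = Π_{j≠i} (x - xⱼ)/(xᵢ - xⱼ)

L_0(7.1) = (7.1 - 3)/(0 - 3) × (7.1 - 6)/(0 - 6) × (7.1 - 9)/(0 - 9) = 0.052895
L_1(7.1) = (7.1 - 0)/(3 - 0) × (7.1 - 6)/(3 - 6) × (7.1 - 9)/(3 - 9) = -0.274796
L_2(7.1) = (7.1 - 0)/(6 - 0) × (7.1 - 3)/(6 - 3) × (7.1 - 9)/(6 - 9) = 1.024241
L_3(7.1) = (7.1 - 0)/(9 - 0) × (7.1 - 3)/(9 - 3) × (7.1 - 6)/(9 - 6) = 0.197660

P(7.1) = (-13)×L_0(7.1) + 0×L_1(7.1) + 12×L_2(7.1) + (-2)×L_3(7.1)
P(7.1) = 11.207932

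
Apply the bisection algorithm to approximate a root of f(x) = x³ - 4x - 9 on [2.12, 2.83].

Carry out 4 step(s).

f(x) = x³ - 4x - 9
Initial interval: [2.12, 2.83]

Iteration 1:
  c_1 = (2.120000 + 2.830000)/2 = 2.475000
  f(c_1) = f(2.475000) = -3.739078
  f(a) × f(c) ≥ 0, new interval: [2.475000, 2.830000]
Iteration 2:
  c_2 = (2.475000 + 2.830000)/2 = 2.652500
  f(c_2) = f(2.652500) = -0.947657
  f(a) × f(c) ≥ 0, new interval: [2.652500, 2.830000]
Iteration 3:
  c_3 = (2.652500 + 2.830000)/2 = 2.741250
  f(c_3) = f(2.741250) = 0.633990
  f(a) × f(c) < 0, new interval: [2.652500, 2.741250]
Iteration 4:
  c_4 = (2.652500 + 2.741250)/2 = 2.696875
  f(c_4) = f(2.696875) = -0.172765
  f(a) × f(c) ≥ 0, new interval: [2.696875, 2.741250]

After 4 iteration(s), the approximation is c_4 = 2.696875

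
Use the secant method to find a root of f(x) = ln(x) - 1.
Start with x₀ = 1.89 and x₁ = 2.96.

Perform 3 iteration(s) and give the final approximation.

f(x) = ln(x) - 1
x₀ = 1.89, x₁ = 2.96

Secant formula: x_{n+1} = x_n - f(x_n)(x_n - x_{n-1})/(f(x_n) - f(x_{n-1}))

Iteration 1:
  f(1.890000) = -0.363423
  f(2.960000) = 0.085189
  x_2 = 2.960000 - 0.085189×(2.960000 - 1.890000)/(0.085189 - (-0.363423))
       = 2.756812
Iteration 2:
  f(2.960000) = 0.085189
  f(2.756812) = 0.014075
  x_3 = 2.756812 - 0.014075×(2.756812 - 2.960000)/(0.014075 - 0.085189)
       = 2.716597
Iteration 3:
  f(2.756812) = 0.014075
  f(2.716597) = -0.000620
  x_4 = 2.716597 - (-0.000620)×(2.716597 - 2.756812)/(-0.000620 - 0.014075)
       = 2.718294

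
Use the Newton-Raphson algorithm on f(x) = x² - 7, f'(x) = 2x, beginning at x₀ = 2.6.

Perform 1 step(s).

f(x) = x² - 7
f'(x) = 2x
x₀ = 2.6

Newton-Raphson formula: x_{n+1} = x_n - f(x_n)/f'(x_n)

Iteration 1:
  f(2.600000) = -0.240000
  f'(2.600000) = 5.200000
  x_1 = 2.600000 - (-0.240000)/5.200000 = 2.646154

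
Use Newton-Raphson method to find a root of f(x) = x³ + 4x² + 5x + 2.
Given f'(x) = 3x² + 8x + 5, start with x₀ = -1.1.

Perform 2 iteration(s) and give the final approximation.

f(x) = x³ + 4x² + 5x + 2
f'(x) = 3x² + 8x + 5
x₀ = -1.1

Newton-Raphson formula: x_{n+1} = x_n - f(x_n)/f'(x_n)

Iteration 1:
  f(-1.100000) = 0.009000
  f'(-1.100000) = -0.170000
  x_1 = -1.100000 - 0.009000/(-0.170000) = -1.047059
Iteration 2:
  f(-1.047059) = 0.002110
  f'(-1.047059) = -0.087474
  x_2 = -1.047059 - 0.002110/(-0.087474) = -1.022934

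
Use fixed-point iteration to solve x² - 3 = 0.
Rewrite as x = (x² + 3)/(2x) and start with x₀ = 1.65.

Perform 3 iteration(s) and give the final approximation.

Equation: x² - 3 = 0
Fixed-point form: x = (x² + 3)/(2x)
x₀ = 1.65

x_1 = g(1.650000) = 1.734091
x_2 = g(1.734091) = 1.732052
x_3 = g(1.732052) = 1.732051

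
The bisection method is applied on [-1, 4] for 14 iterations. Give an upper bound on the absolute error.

Bisection error bound: |error| ≤ (b-a)/2^n
|error| ≤ (4 - (-1))/2^14 = 5/2^14
|error| ≤ 0.0003051758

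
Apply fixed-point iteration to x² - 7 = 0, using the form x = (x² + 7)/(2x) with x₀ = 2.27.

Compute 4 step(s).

Equation: x² - 7 = 0
Fixed-point form: x = (x² + 7)/(2x)
x₀ = 2.27

x_1 = g(2.270000) = 2.676850
x_2 = g(2.676850) = 2.645932
x_3 = g(2.645932) = 2.645751
x_4 = g(2.645751) = 2.645751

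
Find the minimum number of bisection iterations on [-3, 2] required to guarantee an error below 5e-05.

We need (b-a)/2^n ≤ 5e-05
(2 - (-3))/2^n ≤ 5e-05
5/2^n ≤ 5e-05
2^n ≥ 100000
n ≥ log₂(100000) = 16.61
n ≥ 17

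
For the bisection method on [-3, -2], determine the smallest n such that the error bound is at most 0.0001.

We need (b-a)/2^n ≤ 0.0001
(-2 - (-3))/2^n ≤ 0.0001
1/2^n ≤ 0.0001
2^n ≥ 10000
n ≥ log₂(10000) = 13.29
n ≥ 14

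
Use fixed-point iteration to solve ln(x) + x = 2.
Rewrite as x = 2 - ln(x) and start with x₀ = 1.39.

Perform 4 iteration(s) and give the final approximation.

Equation: ln(x) + x = 2
Fixed-point form: x = 2 - ln(x)
x₀ = 1.39

x_1 = g(1.390000) = 1.670696
x_2 = g(1.670696) = 1.486760
x_3 = g(1.486760) = 1.603401
x_4 = g(1.603401) = 1.527873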